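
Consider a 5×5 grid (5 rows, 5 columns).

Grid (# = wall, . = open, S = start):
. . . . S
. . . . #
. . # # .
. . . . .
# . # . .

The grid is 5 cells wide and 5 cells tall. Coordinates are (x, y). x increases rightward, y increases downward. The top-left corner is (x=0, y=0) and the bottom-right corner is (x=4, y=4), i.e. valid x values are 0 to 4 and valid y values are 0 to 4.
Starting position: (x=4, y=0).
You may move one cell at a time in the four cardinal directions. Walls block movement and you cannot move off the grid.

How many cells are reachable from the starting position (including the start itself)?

BFS flood-fill from (x=4, y=0):
  Distance 0: (x=4, y=0)
  Distance 1: (x=3, y=0)
  Distance 2: (x=2, y=0), (x=3, y=1)
  Distance 3: (x=1, y=0), (x=2, y=1)
  Distance 4: (x=0, y=0), (x=1, y=1)
  Distance 5: (x=0, y=1), (x=1, y=2)
  Distance 6: (x=0, y=2), (x=1, y=3)
  Distance 7: (x=0, y=3), (x=2, y=3), (x=1, y=4)
  Distance 8: (x=3, y=3)
  Distance 9: (x=4, y=3), (x=3, y=4)
  Distance 10: (x=4, y=2), (x=4, y=4)
Total reachable: 20 (grid has 20 open cells total)

Answer: Reachable cells: 20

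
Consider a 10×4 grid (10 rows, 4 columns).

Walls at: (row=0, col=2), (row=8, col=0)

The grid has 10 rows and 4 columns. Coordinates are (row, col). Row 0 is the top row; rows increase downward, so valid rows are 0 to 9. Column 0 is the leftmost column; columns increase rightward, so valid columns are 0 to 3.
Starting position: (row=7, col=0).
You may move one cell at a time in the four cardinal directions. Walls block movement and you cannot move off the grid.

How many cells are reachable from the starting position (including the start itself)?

BFS flood-fill from (row=7, col=0):
  Distance 0: (row=7, col=0)
  Distance 1: (row=6, col=0), (row=7, col=1)
  Distance 2: (row=5, col=0), (row=6, col=1), (row=7, col=2), (row=8, col=1)
  Distance 3: (row=4, col=0), (row=5, col=1), (row=6, col=2), (row=7, col=3), (row=8, col=2), (row=9, col=1)
  Distance 4: (row=3, col=0), (row=4, col=1), (row=5, col=2), (row=6, col=3), (row=8, col=3), (row=9, col=0), (row=9, col=2)
  Distance 5: (row=2, col=0), (row=3, col=1), (row=4, col=2), (row=5, col=3), (row=9, col=3)
  Distance 6: (row=1, col=0), (row=2, col=1), (row=3, col=2), (row=4, col=3)
  Distance 7: (row=0, col=0), (row=1, col=1), (row=2, col=2), (row=3, col=3)
  Distance 8: (row=0, col=1), (row=1, col=2), (row=2, col=3)
  Distance 9: (row=1, col=3)
  Distance 10: (row=0, col=3)
Total reachable: 38 (grid has 38 open cells total)

Answer: Reachable cells: 38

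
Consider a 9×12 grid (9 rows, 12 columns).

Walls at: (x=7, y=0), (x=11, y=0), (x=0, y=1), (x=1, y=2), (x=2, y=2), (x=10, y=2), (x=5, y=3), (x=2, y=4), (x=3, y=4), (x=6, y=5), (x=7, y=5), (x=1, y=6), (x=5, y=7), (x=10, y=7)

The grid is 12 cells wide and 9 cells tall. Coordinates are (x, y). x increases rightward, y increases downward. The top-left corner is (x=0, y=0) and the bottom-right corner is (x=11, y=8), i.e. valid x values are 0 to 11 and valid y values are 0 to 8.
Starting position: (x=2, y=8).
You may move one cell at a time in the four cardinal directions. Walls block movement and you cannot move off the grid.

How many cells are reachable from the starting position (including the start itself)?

BFS flood-fill from (x=2, y=8):
  Distance 0: (x=2, y=8)
  Distance 1: (x=2, y=7), (x=1, y=8), (x=3, y=8)
  Distance 2: (x=2, y=6), (x=1, y=7), (x=3, y=7), (x=0, y=8), (x=4, y=8)
  Distance 3: (x=2, y=5), (x=3, y=6), (x=0, y=7), (x=4, y=7), (x=5, y=8)
  Distance 4: (x=1, y=5), (x=3, y=5), (x=0, y=6), (x=4, y=6), (x=6, y=8)
  Distance 5: (x=1, y=4), (x=0, y=5), (x=4, y=5), (x=5, y=6), (x=6, y=7), (x=7, y=8)
  Distance 6: (x=1, y=3), (x=0, y=4), (x=4, y=4), (x=5, y=5), (x=6, y=6), (x=7, y=7), (x=8, y=8)
  Distance 7: (x=0, y=3), (x=2, y=3), (x=4, y=3), (x=5, y=4), (x=7, y=6), (x=8, y=7), (x=9, y=8)
  Distance 8: (x=0, y=2), (x=4, y=2), (x=3, y=3), (x=6, y=4), (x=8, y=6), (x=9, y=7), (x=10, y=8)
  Distance 9: (x=4, y=1), (x=3, y=2), (x=5, y=2), (x=6, y=3), (x=7, y=4), (x=8, y=5), (x=9, y=6), (x=11, y=8)
  Distance 10: (x=4, y=0), (x=3, y=1), (x=5, y=1), (x=6, y=2), (x=7, y=3), (x=8, y=4), (x=9, y=5), (x=10, y=6), (x=11, y=7)
  Distance 11: (x=3, y=0), (x=5, y=0), (x=2, y=1), (x=6, y=1), (x=7, y=2), (x=8, y=3), (x=9, y=4), (x=10, y=5), (x=11, y=6)
  Distance 12: (x=2, y=0), (x=6, y=0), (x=1, y=1), (x=7, y=1), (x=8, y=2), (x=9, y=3), (x=10, y=4), (x=11, y=5)
  Distance 13: (x=1, y=0), (x=8, y=1), (x=9, y=2), (x=10, y=3), (x=11, y=4)
  Distance 14: (x=0, y=0), (x=8, y=0), (x=9, y=1), (x=11, y=3)
  Distance 15: (x=9, y=0), (x=10, y=1), (x=11, y=2)
  Distance 16: (x=10, y=0), (x=11, y=1)
Total reachable: 94 (grid has 94 open cells total)

Answer: Reachable cells: 94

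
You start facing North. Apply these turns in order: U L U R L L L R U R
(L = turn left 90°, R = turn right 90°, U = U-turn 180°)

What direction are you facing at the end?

Answer: Final heading: East

Derivation:
Start: North
  U (U-turn (180°)) -> South
  L (left (90° counter-clockwise)) -> East
  U (U-turn (180°)) -> West
  R (right (90° clockwise)) -> North
  L (left (90° counter-clockwise)) -> West
  L (left (90° counter-clockwise)) -> South
  L (left (90° counter-clockwise)) -> East
  R (right (90° clockwise)) -> South
  U (U-turn (180°)) -> North
  R (right (90° clockwise)) -> East
Final: East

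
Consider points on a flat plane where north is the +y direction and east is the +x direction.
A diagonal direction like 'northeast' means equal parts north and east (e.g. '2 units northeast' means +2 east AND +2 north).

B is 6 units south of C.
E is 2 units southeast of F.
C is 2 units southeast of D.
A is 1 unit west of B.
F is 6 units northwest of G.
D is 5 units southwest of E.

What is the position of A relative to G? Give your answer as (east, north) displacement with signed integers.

Answer: A is at (east=-8, north=-9) relative to G.

Derivation:
Place G at the origin (east=0, north=0).
  F is 6 units northwest of G: delta (east=-6, north=+6); F at (east=-6, north=6).
  E is 2 units southeast of F: delta (east=+2, north=-2); E at (east=-4, north=4).
  D is 5 units southwest of E: delta (east=-5, north=-5); D at (east=-9, north=-1).
  C is 2 units southeast of D: delta (east=+2, north=-2); C at (east=-7, north=-3).
  B is 6 units south of C: delta (east=+0, north=-6); B at (east=-7, north=-9).
  A is 1 unit west of B: delta (east=-1, north=+0); A at (east=-8, north=-9).
Therefore A relative to G: (east=-8, north=-9).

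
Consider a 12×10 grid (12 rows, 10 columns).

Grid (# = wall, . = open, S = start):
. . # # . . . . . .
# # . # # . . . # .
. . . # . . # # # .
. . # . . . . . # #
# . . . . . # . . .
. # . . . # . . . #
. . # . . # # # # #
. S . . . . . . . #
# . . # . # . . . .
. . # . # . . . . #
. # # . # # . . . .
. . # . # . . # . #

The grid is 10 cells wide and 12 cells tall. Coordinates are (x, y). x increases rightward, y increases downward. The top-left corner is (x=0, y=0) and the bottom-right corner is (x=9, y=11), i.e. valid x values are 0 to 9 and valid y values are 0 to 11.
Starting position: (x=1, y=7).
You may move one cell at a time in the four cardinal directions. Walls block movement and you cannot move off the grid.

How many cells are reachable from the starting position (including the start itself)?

BFS flood-fill from (x=1, y=7):
  Distance 0: (x=1, y=7)
  Distance 1: (x=1, y=6), (x=0, y=7), (x=2, y=7), (x=1, y=8)
  Distance 2: (x=0, y=6), (x=3, y=7), (x=2, y=8), (x=1, y=9)
  Distance 3: (x=0, y=5), (x=3, y=6), (x=4, y=7), (x=0, y=9)
  Distance 4: (x=3, y=5), (x=4, y=6), (x=5, y=7), (x=4, y=8), (x=0, y=10)
  Distance 5: (x=3, y=4), (x=2, y=5), (x=4, y=5), (x=6, y=7), (x=0, y=11)
  Distance 6: (x=3, y=3), (x=2, y=4), (x=4, y=4), (x=7, y=7), (x=6, y=8), (x=1, y=11)
  Distance 7: (x=4, y=3), (x=1, y=4), (x=5, y=4), (x=8, y=7), (x=7, y=8), (x=6, y=9)
  Distance 8: (x=4, y=2), (x=1, y=3), (x=5, y=3), (x=8, y=8), (x=5, y=9), (x=7, y=9), (x=6, y=10)
  Distance 9: (x=1, y=2), (x=5, y=2), (x=0, y=3), (x=6, y=3), (x=9, y=8), (x=8, y=9), (x=7, y=10), (x=6, y=11)
  Distance 10: (x=5, y=1), (x=0, y=2), (x=2, y=2), (x=7, y=3), (x=8, y=10), (x=5, y=11)
  Distance 11: (x=5, y=0), (x=2, y=1), (x=6, y=1), (x=7, y=4), (x=9, y=10), (x=8, y=11)
  Distance 12: (x=4, y=0), (x=6, y=0), (x=7, y=1), (x=8, y=4), (x=7, y=5)
  Distance 13: (x=7, y=0), (x=9, y=4), (x=6, y=5), (x=8, y=5)
  Distance 14: (x=8, y=0)
  Distance 15: (x=9, y=0)
  Distance 16: (x=9, y=1)
  Distance 17: (x=9, y=2)
Total reachable: 75 (grid has 80 open cells total)

Answer: Reachable cells: 75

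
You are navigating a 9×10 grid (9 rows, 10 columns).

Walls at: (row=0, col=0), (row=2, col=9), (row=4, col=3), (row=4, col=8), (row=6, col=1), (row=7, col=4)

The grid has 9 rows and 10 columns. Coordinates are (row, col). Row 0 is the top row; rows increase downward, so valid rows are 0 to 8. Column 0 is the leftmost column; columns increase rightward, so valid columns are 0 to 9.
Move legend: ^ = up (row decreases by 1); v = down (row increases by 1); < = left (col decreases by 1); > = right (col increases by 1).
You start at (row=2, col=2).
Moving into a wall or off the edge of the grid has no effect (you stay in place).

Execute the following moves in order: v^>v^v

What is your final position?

Answer: Final position: (row=3, col=3)

Derivation:
Start: (row=2, col=2)
  v (down): (row=2, col=2) -> (row=3, col=2)
  ^ (up): (row=3, col=2) -> (row=2, col=2)
  > (right): (row=2, col=2) -> (row=2, col=3)
  v (down): (row=2, col=3) -> (row=3, col=3)
  ^ (up): (row=3, col=3) -> (row=2, col=3)
  v (down): (row=2, col=3) -> (row=3, col=3)
Final: (row=3, col=3)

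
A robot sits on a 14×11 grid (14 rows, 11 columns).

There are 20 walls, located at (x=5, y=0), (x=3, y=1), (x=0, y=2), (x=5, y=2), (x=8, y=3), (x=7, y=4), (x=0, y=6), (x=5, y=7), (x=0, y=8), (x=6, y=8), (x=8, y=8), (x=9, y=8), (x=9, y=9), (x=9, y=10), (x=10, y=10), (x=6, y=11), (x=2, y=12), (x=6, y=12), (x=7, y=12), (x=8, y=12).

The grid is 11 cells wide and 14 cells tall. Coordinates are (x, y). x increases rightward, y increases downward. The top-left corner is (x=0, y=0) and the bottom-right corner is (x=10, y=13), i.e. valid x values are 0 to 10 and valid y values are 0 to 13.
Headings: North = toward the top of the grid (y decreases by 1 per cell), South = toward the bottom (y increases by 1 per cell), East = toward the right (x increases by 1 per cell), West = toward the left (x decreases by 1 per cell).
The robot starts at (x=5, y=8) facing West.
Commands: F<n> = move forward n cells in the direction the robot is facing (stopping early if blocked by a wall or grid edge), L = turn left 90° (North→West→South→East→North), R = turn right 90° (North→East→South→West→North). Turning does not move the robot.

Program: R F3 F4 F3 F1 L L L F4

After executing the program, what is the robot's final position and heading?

Start: (x=5, y=8), facing West
  R: turn right, now facing North
  F3: move forward 0/3 (blocked), now at (x=5, y=8)
  F4: move forward 0/4 (blocked), now at (x=5, y=8)
  F3: move forward 0/3 (blocked), now at (x=5, y=8)
  F1: move forward 0/1 (blocked), now at (x=5, y=8)
  L: turn left, now facing West
  L: turn left, now facing South
  L: turn left, now facing East
  F4: move forward 0/4 (blocked), now at (x=5, y=8)
Final: (x=5, y=8), facing East

Answer: Final position: (x=5, y=8), facing East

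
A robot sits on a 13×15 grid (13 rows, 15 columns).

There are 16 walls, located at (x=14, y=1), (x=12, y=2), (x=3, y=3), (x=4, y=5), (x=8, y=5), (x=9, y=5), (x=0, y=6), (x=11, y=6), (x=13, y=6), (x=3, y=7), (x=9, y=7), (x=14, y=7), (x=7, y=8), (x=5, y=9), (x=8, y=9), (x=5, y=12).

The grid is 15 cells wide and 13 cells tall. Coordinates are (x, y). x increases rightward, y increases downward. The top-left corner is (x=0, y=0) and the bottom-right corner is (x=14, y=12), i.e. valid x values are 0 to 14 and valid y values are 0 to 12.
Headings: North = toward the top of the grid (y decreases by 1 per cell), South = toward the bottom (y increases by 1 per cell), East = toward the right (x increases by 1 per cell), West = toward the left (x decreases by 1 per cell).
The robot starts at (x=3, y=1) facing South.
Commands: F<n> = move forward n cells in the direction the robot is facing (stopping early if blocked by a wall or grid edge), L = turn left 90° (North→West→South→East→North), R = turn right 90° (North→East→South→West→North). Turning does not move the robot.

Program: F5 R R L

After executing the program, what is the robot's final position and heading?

Start: (x=3, y=1), facing South
  F5: move forward 1/5 (blocked), now at (x=3, y=2)
  R: turn right, now facing West
  R: turn right, now facing North
  L: turn left, now facing West
Final: (x=3, y=2), facing West

Answer: Final position: (x=3, y=2), facing West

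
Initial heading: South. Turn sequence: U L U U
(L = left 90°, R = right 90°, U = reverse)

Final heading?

Answer: Final heading: West

Derivation:
Start: South
  U (U-turn (180°)) -> North
  L (left (90° counter-clockwise)) -> West
  U (U-turn (180°)) -> East
  U (U-turn (180°)) -> West
Final: West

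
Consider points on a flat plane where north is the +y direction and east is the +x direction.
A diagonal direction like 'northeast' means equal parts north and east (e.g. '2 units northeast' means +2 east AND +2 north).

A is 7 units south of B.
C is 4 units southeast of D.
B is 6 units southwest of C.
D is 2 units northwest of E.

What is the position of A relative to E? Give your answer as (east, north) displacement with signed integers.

Answer: A is at (east=-4, north=-15) relative to E.

Derivation:
Place E at the origin (east=0, north=0).
  D is 2 units northwest of E: delta (east=-2, north=+2); D at (east=-2, north=2).
  C is 4 units southeast of D: delta (east=+4, north=-4); C at (east=2, north=-2).
  B is 6 units southwest of C: delta (east=-6, north=-6); B at (east=-4, north=-8).
  A is 7 units south of B: delta (east=+0, north=-7); A at (east=-4, north=-15).
Therefore A relative to E: (east=-4, north=-15).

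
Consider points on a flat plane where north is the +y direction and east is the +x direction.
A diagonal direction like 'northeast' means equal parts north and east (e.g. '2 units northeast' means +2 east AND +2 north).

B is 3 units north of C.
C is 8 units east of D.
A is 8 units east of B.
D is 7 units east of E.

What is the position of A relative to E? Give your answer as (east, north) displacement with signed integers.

Place E at the origin (east=0, north=0).
  D is 7 units east of E: delta (east=+7, north=+0); D at (east=7, north=0).
  C is 8 units east of D: delta (east=+8, north=+0); C at (east=15, north=0).
  B is 3 units north of C: delta (east=+0, north=+3); B at (east=15, north=3).
  A is 8 units east of B: delta (east=+8, north=+0); A at (east=23, north=3).
Therefore A relative to E: (east=23, north=3).

Answer: A is at (east=23, north=3) relative to E.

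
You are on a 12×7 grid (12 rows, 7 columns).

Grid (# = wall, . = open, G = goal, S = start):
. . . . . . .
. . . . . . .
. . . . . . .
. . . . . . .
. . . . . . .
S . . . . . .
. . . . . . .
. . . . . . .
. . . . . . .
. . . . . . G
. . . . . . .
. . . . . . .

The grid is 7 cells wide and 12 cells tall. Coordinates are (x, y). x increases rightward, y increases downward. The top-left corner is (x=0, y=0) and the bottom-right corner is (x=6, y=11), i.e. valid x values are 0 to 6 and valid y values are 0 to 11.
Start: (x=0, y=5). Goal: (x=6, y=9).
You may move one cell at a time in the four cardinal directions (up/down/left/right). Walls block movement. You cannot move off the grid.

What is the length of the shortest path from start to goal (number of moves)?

BFS from (x=0, y=5) until reaching (x=6, y=9):
  Distance 0: (x=0, y=5)
  Distance 1: (x=0, y=4), (x=1, y=5), (x=0, y=6)
  Distance 2: (x=0, y=3), (x=1, y=4), (x=2, y=5), (x=1, y=6), (x=0, y=7)
  Distance 3: (x=0, y=2), (x=1, y=3), (x=2, y=4), (x=3, y=5), (x=2, y=6), (x=1, y=7), (x=0, y=8)
  Distance 4: (x=0, y=1), (x=1, y=2), (x=2, y=3), (x=3, y=4), (x=4, y=5), (x=3, y=6), (x=2, y=7), (x=1, y=8), (x=0, y=9)
  Distance 5: (x=0, y=0), (x=1, y=1), (x=2, y=2), (x=3, y=3), (x=4, y=4), (x=5, y=5), (x=4, y=6), (x=3, y=7), (x=2, y=8), (x=1, y=9), (x=0, y=10)
  Distance 6: (x=1, y=0), (x=2, y=1), (x=3, y=2), (x=4, y=3), (x=5, y=4), (x=6, y=5), (x=5, y=6), (x=4, y=7), (x=3, y=8), (x=2, y=9), (x=1, y=10), (x=0, y=11)
  Distance 7: (x=2, y=0), (x=3, y=1), (x=4, y=2), (x=5, y=3), (x=6, y=4), (x=6, y=6), (x=5, y=7), (x=4, y=8), (x=3, y=9), (x=2, y=10), (x=1, y=11)
  Distance 8: (x=3, y=0), (x=4, y=1), (x=5, y=2), (x=6, y=3), (x=6, y=7), (x=5, y=8), (x=4, y=9), (x=3, y=10), (x=2, y=11)
  Distance 9: (x=4, y=0), (x=5, y=1), (x=6, y=2), (x=6, y=8), (x=5, y=9), (x=4, y=10), (x=3, y=11)
  Distance 10: (x=5, y=0), (x=6, y=1), (x=6, y=9), (x=5, y=10), (x=4, y=11)  <- goal reached here
One shortest path (10 moves): (x=0, y=5) -> (x=1, y=5) -> (x=2, y=5) -> (x=3, y=5) -> (x=4, y=5) -> (x=5, y=5) -> (x=6, y=5) -> (x=6, y=6) -> (x=6, y=7) -> (x=6, y=8) -> (x=6, y=9)

Answer: Shortest path length: 10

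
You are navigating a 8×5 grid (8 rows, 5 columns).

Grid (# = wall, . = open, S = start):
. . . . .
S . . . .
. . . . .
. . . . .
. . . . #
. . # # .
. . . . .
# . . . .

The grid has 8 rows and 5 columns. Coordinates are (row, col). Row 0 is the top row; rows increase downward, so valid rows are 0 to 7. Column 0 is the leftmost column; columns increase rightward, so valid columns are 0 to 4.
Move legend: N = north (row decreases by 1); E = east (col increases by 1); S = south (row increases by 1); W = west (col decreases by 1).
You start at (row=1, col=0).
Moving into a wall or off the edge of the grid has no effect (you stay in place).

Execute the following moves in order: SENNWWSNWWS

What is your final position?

Answer: Final position: (row=1, col=0)

Derivation:
Start: (row=1, col=0)
  S (south): (row=1, col=0) -> (row=2, col=0)
  E (east): (row=2, col=0) -> (row=2, col=1)
  N (north): (row=2, col=1) -> (row=1, col=1)
  N (north): (row=1, col=1) -> (row=0, col=1)
  W (west): (row=0, col=1) -> (row=0, col=0)
  W (west): blocked, stay at (row=0, col=0)
  S (south): (row=0, col=0) -> (row=1, col=0)
  N (north): (row=1, col=0) -> (row=0, col=0)
  W (west): blocked, stay at (row=0, col=0)
  W (west): blocked, stay at (row=0, col=0)
  S (south): (row=0, col=0) -> (row=1, col=0)
Final: (row=1, col=0)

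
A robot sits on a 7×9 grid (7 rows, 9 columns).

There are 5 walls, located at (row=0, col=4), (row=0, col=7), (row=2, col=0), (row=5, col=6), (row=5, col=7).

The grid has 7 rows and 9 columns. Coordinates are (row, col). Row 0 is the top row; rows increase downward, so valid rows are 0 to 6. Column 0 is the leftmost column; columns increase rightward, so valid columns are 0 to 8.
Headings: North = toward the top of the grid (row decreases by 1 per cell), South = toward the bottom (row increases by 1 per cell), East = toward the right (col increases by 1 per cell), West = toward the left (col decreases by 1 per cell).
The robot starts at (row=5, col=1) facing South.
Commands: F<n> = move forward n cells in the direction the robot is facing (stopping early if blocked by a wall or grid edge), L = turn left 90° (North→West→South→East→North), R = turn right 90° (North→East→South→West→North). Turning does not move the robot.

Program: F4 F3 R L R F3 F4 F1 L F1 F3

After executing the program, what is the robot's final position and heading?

Answer: Final position: (row=6, col=0), facing South

Derivation:
Start: (row=5, col=1), facing South
  F4: move forward 1/4 (blocked), now at (row=6, col=1)
  F3: move forward 0/3 (blocked), now at (row=6, col=1)
  R: turn right, now facing West
  L: turn left, now facing South
  R: turn right, now facing West
  F3: move forward 1/3 (blocked), now at (row=6, col=0)
  F4: move forward 0/4 (blocked), now at (row=6, col=0)
  F1: move forward 0/1 (blocked), now at (row=6, col=0)
  L: turn left, now facing South
  F1: move forward 0/1 (blocked), now at (row=6, col=0)
  F3: move forward 0/3 (blocked), now at (row=6, col=0)
Final: (row=6, col=0), facing South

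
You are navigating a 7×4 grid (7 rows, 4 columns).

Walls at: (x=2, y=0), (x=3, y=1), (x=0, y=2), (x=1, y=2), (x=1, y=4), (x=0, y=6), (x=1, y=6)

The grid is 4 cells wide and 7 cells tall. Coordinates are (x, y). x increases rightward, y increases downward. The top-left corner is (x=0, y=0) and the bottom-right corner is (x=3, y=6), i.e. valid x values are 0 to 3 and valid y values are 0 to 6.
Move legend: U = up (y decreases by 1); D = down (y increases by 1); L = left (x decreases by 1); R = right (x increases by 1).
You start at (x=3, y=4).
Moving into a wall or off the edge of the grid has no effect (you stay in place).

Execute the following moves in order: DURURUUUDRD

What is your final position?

Answer: Final position: (x=3, y=4)

Derivation:
Start: (x=3, y=4)
  D (down): (x=3, y=4) -> (x=3, y=5)
  U (up): (x=3, y=5) -> (x=3, y=4)
  R (right): blocked, stay at (x=3, y=4)
  U (up): (x=3, y=4) -> (x=3, y=3)
  R (right): blocked, stay at (x=3, y=3)
  U (up): (x=3, y=3) -> (x=3, y=2)
  U (up): blocked, stay at (x=3, y=2)
  U (up): blocked, stay at (x=3, y=2)
  D (down): (x=3, y=2) -> (x=3, y=3)
  R (right): blocked, stay at (x=3, y=3)
  D (down): (x=3, y=3) -> (x=3, y=4)
Final: (x=3, y=4)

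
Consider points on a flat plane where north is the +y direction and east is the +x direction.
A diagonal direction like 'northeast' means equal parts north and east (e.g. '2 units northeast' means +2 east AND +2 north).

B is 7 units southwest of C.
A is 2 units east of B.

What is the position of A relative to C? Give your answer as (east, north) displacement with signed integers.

Answer: A is at (east=-5, north=-7) relative to C.

Derivation:
Place C at the origin (east=0, north=0).
  B is 7 units southwest of C: delta (east=-7, north=-7); B at (east=-7, north=-7).
  A is 2 units east of B: delta (east=+2, north=+0); A at (east=-5, north=-7).
Therefore A relative to C: (east=-5, north=-7).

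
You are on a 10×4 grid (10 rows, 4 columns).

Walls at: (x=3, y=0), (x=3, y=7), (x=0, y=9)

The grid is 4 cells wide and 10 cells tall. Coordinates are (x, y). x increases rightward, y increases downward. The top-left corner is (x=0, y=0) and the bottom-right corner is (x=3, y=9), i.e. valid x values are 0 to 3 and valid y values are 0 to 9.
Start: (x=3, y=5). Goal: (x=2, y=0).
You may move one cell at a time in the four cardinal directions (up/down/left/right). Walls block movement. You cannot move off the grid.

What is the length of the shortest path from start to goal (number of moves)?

BFS from (x=3, y=5) until reaching (x=2, y=0):
  Distance 0: (x=3, y=5)
  Distance 1: (x=3, y=4), (x=2, y=5), (x=3, y=6)
  Distance 2: (x=3, y=3), (x=2, y=4), (x=1, y=5), (x=2, y=6)
  Distance 3: (x=3, y=2), (x=2, y=3), (x=1, y=4), (x=0, y=5), (x=1, y=6), (x=2, y=7)
  Distance 4: (x=3, y=1), (x=2, y=2), (x=1, y=3), (x=0, y=4), (x=0, y=6), (x=1, y=7), (x=2, y=8)
  Distance 5: (x=2, y=1), (x=1, y=2), (x=0, y=3), (x=0, y=7), (x=1, y=8), (x=3, y=8), (x=2, y=9)
  Distance 6: (x=2, y=0), (x=1, y=1), (x=0, y=2), (x=0, y=8), (x=1, y=9), (x=3, y=9)  <- goal reached here
One shortest path (6 moves): (x=3, y=5) -> (x=2, y=5) -> (x=2, y=4) -> (x=2, y=3) -> (x=2, y=2) -> (x=2, y=1) -> (x=2, y=0)

Answer: Shortest path length: 6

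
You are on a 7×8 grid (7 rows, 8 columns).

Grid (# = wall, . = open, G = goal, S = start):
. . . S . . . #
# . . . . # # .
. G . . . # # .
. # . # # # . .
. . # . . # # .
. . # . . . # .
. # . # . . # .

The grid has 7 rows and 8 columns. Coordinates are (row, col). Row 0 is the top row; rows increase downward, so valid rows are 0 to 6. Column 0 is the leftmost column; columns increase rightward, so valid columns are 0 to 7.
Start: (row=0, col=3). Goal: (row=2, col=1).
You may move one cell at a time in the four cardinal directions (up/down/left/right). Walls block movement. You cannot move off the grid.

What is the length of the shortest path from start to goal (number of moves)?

BFS from (row=0, col=3) until reaching (row=2, col=1):
  Distance 0: (row=0, col=3)
  Distance 1: (row=0, col=2), (row=0, col=4), (row=1, col=3)
  Distance 2: (row=0, col=1), (row=0, col=5), (row=1, col=2), (row=1, col=4), (row=2, col=3)
  Distance 3: (row=0, col=0), (row=0, col=6), (row=1, col=1), (row=2, col=2), (row=2, col=4)
  Distance 4: (row=2, col=1), (row=3, col=2)  <- goal reached here
One shortest path (4 moves): (row=0, col=3) -> (row=0, col=2) -> (row=0, col=1) -> (row=1, col=1) -> (row=2, col=1)

Answer: Shortest path length: 4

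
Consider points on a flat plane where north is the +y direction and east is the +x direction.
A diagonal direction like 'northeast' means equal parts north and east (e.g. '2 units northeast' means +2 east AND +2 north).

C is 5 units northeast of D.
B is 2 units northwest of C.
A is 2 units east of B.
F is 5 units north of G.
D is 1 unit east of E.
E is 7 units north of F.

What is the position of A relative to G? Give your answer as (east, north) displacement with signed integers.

Answer: A is at (east=6, north=19) relative to G.

Derivation:
Place G at the origin (east=0, north=0).
  F is 5 units north of G: delta (east=+0, north=+5); F at (east=0, north=5).
  E is 7 units north of F: delta (east=+0, north=+7); E at (east=0, north=12).
  D is 1 unit east of E: delta (east=+1, north=+0); D at (east=1, north=12).
  C is 5 units northeast of D: delta (east=+5, north=+5); C at (east=6, north=17).
  B is 2 units northwest of C: delta (east=-2, north=+2); B at (east=4, north=19).
  A is 2 units east of B: delta (east=+2, north=+0); A at (east=6, north=19).
Therefore A relative to G: (east=6, north=19).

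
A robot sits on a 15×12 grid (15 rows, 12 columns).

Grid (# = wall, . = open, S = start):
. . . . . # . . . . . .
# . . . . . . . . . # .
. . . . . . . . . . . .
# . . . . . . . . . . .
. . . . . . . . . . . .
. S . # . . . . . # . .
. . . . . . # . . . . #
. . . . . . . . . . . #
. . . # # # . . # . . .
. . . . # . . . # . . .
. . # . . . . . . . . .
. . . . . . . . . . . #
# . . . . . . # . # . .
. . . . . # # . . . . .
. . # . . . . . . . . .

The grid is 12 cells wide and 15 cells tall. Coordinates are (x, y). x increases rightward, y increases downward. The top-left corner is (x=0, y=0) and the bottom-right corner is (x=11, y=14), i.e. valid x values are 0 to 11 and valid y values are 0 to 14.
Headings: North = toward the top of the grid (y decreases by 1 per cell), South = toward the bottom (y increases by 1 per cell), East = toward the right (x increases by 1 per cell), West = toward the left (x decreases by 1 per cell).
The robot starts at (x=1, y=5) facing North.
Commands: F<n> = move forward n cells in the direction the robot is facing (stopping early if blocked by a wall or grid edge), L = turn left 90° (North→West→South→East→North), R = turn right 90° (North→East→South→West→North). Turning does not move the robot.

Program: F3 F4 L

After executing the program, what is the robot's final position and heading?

Start: (x=1, y=5), facing North
  F3: move forward 3, now at (x=1, y=2)
  F4: move forward 2/4 (blocked), now at (x=1, y=0)
  L: turn left, now facing West
Final: (x=1, y=0), facing West

Answer: Final position: (x=1, y=0), facing West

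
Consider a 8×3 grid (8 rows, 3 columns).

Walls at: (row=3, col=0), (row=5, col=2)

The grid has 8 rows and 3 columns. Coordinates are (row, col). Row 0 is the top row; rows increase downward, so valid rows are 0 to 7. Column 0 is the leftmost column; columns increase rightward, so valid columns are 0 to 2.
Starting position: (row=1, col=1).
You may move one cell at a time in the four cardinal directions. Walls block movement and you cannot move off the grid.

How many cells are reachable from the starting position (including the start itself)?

BFS flood-fill from (row=1, col=1):
  Distance 0: (row=1, col=1)
  Distance 1: (row=0, col=1), (row=1, col=0), (row=1, col=2), (row=2, col=1)
  Distance 2: (row=0, col=0), (row=0, col=2), (row=2, col=0), (row=2, col=2), (row=3, col=1)
  Distance 3: (row=3, col=2), (row=4, col=1)
  Distance 4: (row=4, col=0), (row=4, col=2), (row=5, col=1)
  Distance 5: (row=5, col=0), (row=6, col=1)
  Distance 6: (row=6, col=0), (row=6, col=2), (row=7, col=1)
  Distance 7: (row=7, col=0), (row=7, col=2)
Total reachable: 22 (grid has 22 open cells total)

Answer: Reachable cells: 22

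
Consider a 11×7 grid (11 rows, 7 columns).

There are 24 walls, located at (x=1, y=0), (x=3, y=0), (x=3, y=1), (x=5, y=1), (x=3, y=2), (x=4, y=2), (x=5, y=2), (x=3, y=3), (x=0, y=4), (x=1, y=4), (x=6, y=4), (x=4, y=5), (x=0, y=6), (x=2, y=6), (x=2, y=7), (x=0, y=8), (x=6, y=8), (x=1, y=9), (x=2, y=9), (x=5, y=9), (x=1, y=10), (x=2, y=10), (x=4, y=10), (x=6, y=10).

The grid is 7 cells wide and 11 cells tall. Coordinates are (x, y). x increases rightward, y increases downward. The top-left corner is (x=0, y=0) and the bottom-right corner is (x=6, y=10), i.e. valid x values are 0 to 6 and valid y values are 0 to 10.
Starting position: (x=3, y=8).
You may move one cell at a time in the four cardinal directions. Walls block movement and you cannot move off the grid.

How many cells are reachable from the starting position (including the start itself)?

BFS flood-fill from (x=3, y=8):
  Distance 0: (x=3, y=8)
  Distance 1: (x=3, y=7), (x=2, y=8), (x=4, y=8), (x=3, y=9)
  Distance 2: (x=3, y=6), (x=4, y=7), (x=1, y=8), (x=5, y=8), (x=4, y=9), (x=3, y=10)
  Distance 3: (x=3, y=5), (x=4, y=6), (x=1, y=7), (x=5, y=7)
  Distance 4: (x=3, y=4), (x=2, y=5), (x=1, y=6), (x=5, y=6), (x=0, y=7), (x=6, y=7)
  Distance 5: (x=2, y=4), (x=4, y=4), (x=1, y=5), (x=5, y=5), (x=6, y=6)
  Distance 6: (x=2, y=3), (x=4, y=3), (x=5, y=4), (x=0, y=5), (x=6, y=5)
  Distance 7: (x=2, y=2), (x=1, y=3), (x=5, y=3)
  Distance 8: (x=2, y=1), (x=1, y=2), (x=0, y=3), (x=6, y=3)
  Distance 9: (x=2, y=0), (x=1, y=1), (x=0, y=2), (x=6, y=2)
  Distance 10: (x=0, y=1), (x=6, y=1)
  Distance 11: (x=0, y=0), (x=6, y=0)
  Distance 12: (x=5, y=0)
  Distance 13: (x=4, y=0)
  Distance 14: (x=4, y=1)
Total reachable: 49 (grid has 53 open cells total)

Answer: Reachable cells: 49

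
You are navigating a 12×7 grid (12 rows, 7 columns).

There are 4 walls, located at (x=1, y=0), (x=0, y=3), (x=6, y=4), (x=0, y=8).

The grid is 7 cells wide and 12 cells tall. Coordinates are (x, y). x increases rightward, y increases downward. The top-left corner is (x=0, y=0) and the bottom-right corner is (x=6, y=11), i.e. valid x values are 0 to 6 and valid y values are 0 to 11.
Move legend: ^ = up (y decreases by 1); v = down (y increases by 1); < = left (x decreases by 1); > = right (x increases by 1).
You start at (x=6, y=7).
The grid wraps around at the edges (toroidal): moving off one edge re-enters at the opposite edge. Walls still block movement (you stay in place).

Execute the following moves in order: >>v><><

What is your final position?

Answer: Final position: (x=1, y=8)

Derivation:
Start: (x=6, y=7)
  > (right): (x=6, y=7) -> (x=0, y=7)
  > (right): (x=0, y=7) -> (x=1, y=7)
  v (down): (x=1, y=7) -> (x=1, y=8)
  > (right): (x=1, y=8) -> (x=2, y=8)
  < (left): (x=2, y=8) -> (x=1, y=8)
  > (right): (x=1, y=8) -> (x=2, y=8)
  < (left): (x=2, y=8) -> (x=1, y=8)
Final: (x=1, y=8)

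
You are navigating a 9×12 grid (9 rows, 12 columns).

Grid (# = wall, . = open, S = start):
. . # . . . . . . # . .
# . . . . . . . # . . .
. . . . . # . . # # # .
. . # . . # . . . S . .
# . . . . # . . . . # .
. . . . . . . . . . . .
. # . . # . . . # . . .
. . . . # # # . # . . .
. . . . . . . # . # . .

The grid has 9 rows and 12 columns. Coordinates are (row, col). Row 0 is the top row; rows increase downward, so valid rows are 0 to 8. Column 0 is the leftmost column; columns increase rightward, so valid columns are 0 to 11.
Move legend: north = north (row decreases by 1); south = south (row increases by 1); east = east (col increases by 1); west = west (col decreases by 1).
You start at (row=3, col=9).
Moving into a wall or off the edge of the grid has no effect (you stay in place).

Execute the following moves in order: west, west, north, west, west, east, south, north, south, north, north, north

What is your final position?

Start: (row=3, col=9)
  west (west): (row=3, col=9) -> (row=3, col=8)
  west (west): (row=3, col=8) -> (row=3, col=7)
  north (north): (row=3, col=7) -> (row=2, col=7)
  west (west): (row=2, col=7) -> (row=2, col=6)
  west (west): blocked, stay at (row=2, col=6)
  east (east): (row=2, col=6) -> (row=2, col=7)
  south (south): (row=2, col=7) -> (row=3, col=7)
  north (north): (row=3, col=7) -> (row=2, col=7)
  south (south): (row=2, col=7) -> (row=3, col=7)
  north (north): (row=3, col=7) -> (row=2, col=7)
  north (north): (row=2, col=7) -> (row=1, col=7)
  north (north): (row=1, col=7) -> (row=0, col=7)
Final: (row=0, col=7)

Answer: Final position: (row=0, col=7)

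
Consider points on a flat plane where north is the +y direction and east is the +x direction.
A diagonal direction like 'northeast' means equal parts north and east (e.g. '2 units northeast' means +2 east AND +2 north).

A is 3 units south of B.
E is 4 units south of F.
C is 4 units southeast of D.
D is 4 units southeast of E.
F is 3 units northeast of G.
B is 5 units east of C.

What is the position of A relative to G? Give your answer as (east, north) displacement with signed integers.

Answer: A is at (east=16, north=-12) relative to G.

Derivation:
Place G at the origin (east=0, north=0).
  F is 3 units northeast of G: delta (east=+3, north=+3); F at (east=3, north=3).
  E is 4 units south of F: delta (east=+0, north=-4); E at (east=3, north=-1).
  D is 4 units southeast of E: delta (east=+4, north=-4); D at (east=7, north=-5).
  C is 4 units southeast of D: delta (east=+4, north=-4); C at (east=11, north=-9).
  B is 5 units east of C: delta (east=+5, north=+0); B at (east=16, north=-9).
  A is 3 units south of B: delta (east=+0, north=-3); A at (east=16, north=-12).
Therefore A relative to G: (east=16, north=-12).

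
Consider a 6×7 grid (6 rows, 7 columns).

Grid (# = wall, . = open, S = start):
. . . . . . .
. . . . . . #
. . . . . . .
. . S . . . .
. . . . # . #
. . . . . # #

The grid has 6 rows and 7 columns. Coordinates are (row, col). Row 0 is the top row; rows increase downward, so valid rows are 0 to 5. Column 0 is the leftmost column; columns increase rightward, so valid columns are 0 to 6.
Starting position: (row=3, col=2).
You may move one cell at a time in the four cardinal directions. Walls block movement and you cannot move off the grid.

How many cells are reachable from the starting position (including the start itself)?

Answer: Reachable cells: 37

Derivation:
BFS flood-fill from (row=3, col=2):
  Distance 0: (row=3, col=2)
  Distance 1: (row=2, col=2), (row=3, col=1), (row=3, col=3), (row=4, col=2)
  Distance 2: (row=1, col=2), (row=2, col=1), (row=2, col=3), (row=3, col=0), (row=3, col=4), (row=4, col=1), (row=4, col=3), (row=5, col=2)
  Distance 3: (row=0, col=2), (row=1, col=1), (row=1, col=3), (row=2, col=0), (row=2, col=4), (row=3, col=5), (row=4, col=0), (row=5, col=1), (row=5, col=3)
  Distance 4: (row=0, col=1), (row=0, col=3), (row=1, col=0), (row=1, col=4), (row=2, col=5), (row=3, col=6), (row=4, col=5), (row=5, col=0), (row=5, col=4)
  Distance 5: (row=0, col=0), (row=0, col=4), (row=1, col=5), (row=2, col=6)
  Distance 6: (row=0, col=5)
  Distance 7: (row=0, col=6)
Total reachable: 37 (grid has 37 open cells total)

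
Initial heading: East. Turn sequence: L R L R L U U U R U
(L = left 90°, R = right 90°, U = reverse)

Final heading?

Answer: Final heading: East

Derivation:
Start: East
  L (left (90° counter-clockwise)) -> North
  R (right (90° clockwise)) -> East
  L (left (90° counter-clockwise)) -> North
  R (right (90° clockwise)) -> East
  L (left (90° counter-clockwise)) -> North
  U (U-turn (180°)) -> South
  U (U-turn (180°)) -> North
  U (U-turn (180°)) -> South
  R (right (90° clockwise)) -> West
  U (U-turn (180°)) -> East
Final: East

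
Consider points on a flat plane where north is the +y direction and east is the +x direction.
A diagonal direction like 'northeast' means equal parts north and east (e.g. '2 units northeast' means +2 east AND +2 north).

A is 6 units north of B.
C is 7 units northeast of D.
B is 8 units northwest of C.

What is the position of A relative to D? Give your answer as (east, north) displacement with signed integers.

Answer: A is at (east=-1, north=21) relative to D.

Derivation:
Place D at the origin (east=0, north=0).
  C is 7 units northeast of D: delta (east=+7, north=+7); C at (east=7, north=7).
  B is 8 units northwest of C: delta (east=-8, north=+8); B at (east=-1, north=15).
  A is 6 units north of B: delta (east=+0, north=+6); A at (east=-1, north=21).
Therefore A relative to D: (east=-1, north=21).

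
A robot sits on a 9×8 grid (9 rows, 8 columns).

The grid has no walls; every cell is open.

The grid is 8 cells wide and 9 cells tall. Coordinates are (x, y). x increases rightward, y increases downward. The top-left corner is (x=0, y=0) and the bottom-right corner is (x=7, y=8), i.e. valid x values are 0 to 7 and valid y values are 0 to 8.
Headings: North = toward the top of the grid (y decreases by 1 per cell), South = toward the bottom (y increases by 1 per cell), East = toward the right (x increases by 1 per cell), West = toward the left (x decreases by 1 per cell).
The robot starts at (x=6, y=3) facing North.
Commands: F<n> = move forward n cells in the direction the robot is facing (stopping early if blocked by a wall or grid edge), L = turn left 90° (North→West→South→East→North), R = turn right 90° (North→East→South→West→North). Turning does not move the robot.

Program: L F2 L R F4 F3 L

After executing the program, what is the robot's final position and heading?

Start: (x=6, y=3), facing North
  L: turn left, now facing West
  F2: move forward 2, now at (x=4, y=3)
  L: turn left, now facing South
  R: turn right, now facing West
  F4: move forward 4, now at (x=0, y=3)
  F3: move forward 0/3 (blocked), now at (x=0, y=3)
  L: turn left, now facing South
Final: (x=0, y=3), facing South

Answer: Final position: (x=0, y=3), facing South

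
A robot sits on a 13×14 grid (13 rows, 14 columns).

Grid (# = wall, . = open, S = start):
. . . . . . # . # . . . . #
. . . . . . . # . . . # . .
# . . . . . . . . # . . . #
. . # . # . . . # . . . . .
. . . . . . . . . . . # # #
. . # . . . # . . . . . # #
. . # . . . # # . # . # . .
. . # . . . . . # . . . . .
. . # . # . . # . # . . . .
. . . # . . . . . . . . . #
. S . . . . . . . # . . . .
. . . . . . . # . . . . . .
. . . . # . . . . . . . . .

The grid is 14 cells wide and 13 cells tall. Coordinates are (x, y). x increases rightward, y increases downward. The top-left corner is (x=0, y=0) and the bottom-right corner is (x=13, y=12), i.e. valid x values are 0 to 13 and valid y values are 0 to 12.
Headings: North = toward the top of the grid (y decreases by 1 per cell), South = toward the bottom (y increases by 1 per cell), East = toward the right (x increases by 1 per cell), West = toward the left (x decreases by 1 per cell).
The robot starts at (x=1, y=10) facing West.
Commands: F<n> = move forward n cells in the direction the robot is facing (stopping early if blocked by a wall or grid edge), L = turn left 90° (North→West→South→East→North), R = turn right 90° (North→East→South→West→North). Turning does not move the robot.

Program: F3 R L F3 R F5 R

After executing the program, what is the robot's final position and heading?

Answer: Final position: (x=0, y=5), facing East

Derivation:
Start: (x=1, y=10), facing West
  F3: move forward 1/3 (blocked), now at (x=0, y=10)
  R: turn right, now facing North
  L: turn left, now facing West
  F3: move forward 0/3 (blocked), now at (x=0, y=10)
  R: turn right, now facing North
  F5: move forward 5, now at (x=0, y=5)
  R: turn right, now facing East
Final: (x=0, y=5), facing East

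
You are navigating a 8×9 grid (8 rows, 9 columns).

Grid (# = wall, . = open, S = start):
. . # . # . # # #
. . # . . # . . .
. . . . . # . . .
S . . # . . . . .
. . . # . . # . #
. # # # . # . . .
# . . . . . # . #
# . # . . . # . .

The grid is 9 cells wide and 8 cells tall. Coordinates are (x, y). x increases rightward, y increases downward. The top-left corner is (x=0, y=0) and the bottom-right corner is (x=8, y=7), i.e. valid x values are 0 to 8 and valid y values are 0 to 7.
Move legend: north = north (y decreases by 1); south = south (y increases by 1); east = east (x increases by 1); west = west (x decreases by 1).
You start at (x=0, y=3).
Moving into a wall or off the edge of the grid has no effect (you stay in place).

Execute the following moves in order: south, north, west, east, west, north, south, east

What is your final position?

Answer: Final position: (x=1, y=3)

Derivation:
Start: (x=0, y=3)
  south (south): (x=0, y=3) -> (x=0, y=4)
  north (north): (x=0, y=4) -> (x=0, y=3)
  west (west): blocked, stay at (x=0, y=3)
  east (east): (x=0, y=3) -> (x=1, y=3)
  west (west): (x=1, y=3) -> (x=0, y=3)
  north (north): (x=0, y=3) -> (x=0, y=2)
  south (south): (x=0, y=2) -> (x=0, y=3)
  east (east): (x=0, y=3) -> (x=1, y=3)
Final: (x=1, y=3)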